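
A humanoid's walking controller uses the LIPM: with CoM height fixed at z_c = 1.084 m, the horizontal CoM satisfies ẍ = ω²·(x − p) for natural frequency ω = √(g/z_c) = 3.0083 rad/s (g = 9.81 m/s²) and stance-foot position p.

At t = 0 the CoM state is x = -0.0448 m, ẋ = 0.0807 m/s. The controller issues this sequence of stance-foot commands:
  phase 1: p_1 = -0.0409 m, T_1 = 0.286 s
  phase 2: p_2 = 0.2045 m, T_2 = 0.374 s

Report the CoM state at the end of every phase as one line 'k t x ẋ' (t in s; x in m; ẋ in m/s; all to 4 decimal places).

phase 1: p=-0.0409, T=0.286, ωT=0.860374, cosh=1.393524, sinh=0.970520; start (x,ẋ)=(-0.044800, 0.080700) → end (x,ẋ)=(-0.020300, 0.101071)
phase 2: p=0.2045, T=0.374, ωT=1.125104, cosh=1.702578, sinh=1.377960; start (x,ẋ)=(-0.020300, 0.101071) → end (x,ẋ)=(-0.131943, -0.759785)

1 0.2860 -0.0203 0.1011
2 0.6600 -0.1319 -0.7598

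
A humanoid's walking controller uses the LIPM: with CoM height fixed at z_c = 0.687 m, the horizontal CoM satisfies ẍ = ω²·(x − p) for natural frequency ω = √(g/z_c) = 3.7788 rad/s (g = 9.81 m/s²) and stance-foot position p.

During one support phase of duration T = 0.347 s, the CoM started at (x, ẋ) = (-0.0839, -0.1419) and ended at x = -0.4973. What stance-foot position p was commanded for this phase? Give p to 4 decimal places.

p = 0.2684

ωT = 3.7788·0.347 = 1.311244; cosh(ωT) = 1.990135, sinh(ωT) = 1.720650
x(T) = p + (x₀−p)·cosh(ωT) + (ẋ₀/ω)·sinh(ωT) ⇒ p·(1 − cosh) = x(T) − x₀·cosh − (ẋ₀/ω)·sinh
numerator   = -0.4973 − (-0.0839)·1.990135 − (-0.1419/3.7788)·1.720650 = -0.265714
denominator = 1 − 1.990135 = -0.990135
p = -0.265714 / -0.990135 = 0.2684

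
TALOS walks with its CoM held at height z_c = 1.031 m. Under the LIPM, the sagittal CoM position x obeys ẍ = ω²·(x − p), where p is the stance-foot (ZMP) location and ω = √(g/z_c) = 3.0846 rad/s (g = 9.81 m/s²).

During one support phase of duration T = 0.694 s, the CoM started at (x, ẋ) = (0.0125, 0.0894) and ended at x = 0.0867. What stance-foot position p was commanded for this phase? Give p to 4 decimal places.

ωT = 3.0846·0.694 = 2.140712; cosh(ωT) = 4.311533, sinh(ωT) = 4.193962
x(T) = p + (x₀−p)·cosh(ωT) + (ẋ₀/ω)·sinh(ωT) ⇒ p·(1 − cosh) = x(T) − x₀·cosh − (ẋ₀/ω)·sinh
numerator   = 0.0867 − (0.0125)·4.311533 − (0.0894/3.0846)·4.193962 = -0.088746
denominator = 1 − 4.311533 = -3.311533
p = -0.088746 / -3.311533 = 0.0268

p = 0.0268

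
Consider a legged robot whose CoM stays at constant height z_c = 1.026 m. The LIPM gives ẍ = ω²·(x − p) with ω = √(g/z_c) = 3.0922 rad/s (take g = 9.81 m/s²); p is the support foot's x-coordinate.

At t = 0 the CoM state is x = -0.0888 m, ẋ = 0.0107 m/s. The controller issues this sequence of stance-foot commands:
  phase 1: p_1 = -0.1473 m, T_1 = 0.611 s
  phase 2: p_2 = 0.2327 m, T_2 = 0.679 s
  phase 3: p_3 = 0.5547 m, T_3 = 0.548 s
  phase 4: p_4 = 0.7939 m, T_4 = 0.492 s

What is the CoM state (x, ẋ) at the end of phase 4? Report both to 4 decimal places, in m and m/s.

phase 1: p=-0.1473, T=0.611, ωT=1.889334, cosh=3.383068, sinh=3.231895; start (x,ẋ)=(-0.088800, 0.010700) → end (x,ẋ)=(0.061793, 0.620828)
phase 2: p=0.2327, T=0.679, ωT=2.099604, cosh=4.142720, sinh=4.020215; start (x,ẋ)=(0.061793, 0.620828) → end (x,ẋ)=(0.331828, 0.447318)
phase 3: p=0.5547, T=0.548, ωT=1.694526, cosh=2.813875, sinh=2.630188; start (x,ẋ)=(0.331828, 0.447318) → end (x,ẋ)=(0.308049, -0.553938)
phase 4: p=0.7939, T=0.492, ωT=1.521362, cosh=2.398436, sinh=2.180022; start (x,ẋ)=(0.308049, -0.553938) → end (x,ẋ)=(-0.761914, -4.603741)

x = -0.7619, ẋ = -4.6037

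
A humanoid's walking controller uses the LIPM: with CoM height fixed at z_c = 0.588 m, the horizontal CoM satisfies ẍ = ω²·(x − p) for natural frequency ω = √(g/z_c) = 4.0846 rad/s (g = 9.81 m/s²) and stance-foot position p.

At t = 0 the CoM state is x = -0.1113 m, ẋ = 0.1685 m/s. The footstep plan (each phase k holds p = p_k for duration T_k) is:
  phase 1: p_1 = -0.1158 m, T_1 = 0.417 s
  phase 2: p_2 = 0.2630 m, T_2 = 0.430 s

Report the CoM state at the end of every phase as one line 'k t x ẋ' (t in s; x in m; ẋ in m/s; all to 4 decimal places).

1 0.4170 0.0065 0.5268
2 0.8470 -0.1396 -1.3725

phase 1: p=-0.1158, T=0.417, ωT=1.703278, cosh=2.837004, sinh=2.654918; start (x,ẋ)=(-0.111300, 0.168500) → end (x,ẋ)=(0.006489, 0.526834)
phase 2: p=0.2630, T=0.430, ωT=1.756378, cosh=2.982046, sinh=2.809377; start (x,ẋ)=(0.006489, 0.526834) → end (x,ẋ)=(-0.139574, -1.372471)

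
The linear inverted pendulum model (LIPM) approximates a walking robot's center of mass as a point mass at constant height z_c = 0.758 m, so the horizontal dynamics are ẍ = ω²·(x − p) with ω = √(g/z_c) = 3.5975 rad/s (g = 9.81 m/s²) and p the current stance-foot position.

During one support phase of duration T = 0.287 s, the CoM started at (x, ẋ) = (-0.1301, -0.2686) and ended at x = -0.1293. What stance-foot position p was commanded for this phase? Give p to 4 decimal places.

ωT = 3.5975·0.287 = 1.032482; cosh(ωT) = 1.582075, sinh(ωT) = 1.225953
x(T) = p + (x₀−p)·cosh(ωT) + (ẋ₀/ω)·sinh(ωT) ⇒ p·(1 − cosh) = x(T) − x₀·cosh − (ẋ₀/ω)·sinh
numerator   = -0.1293 − (-0.1301)·1.582075 − (-0.2686/3.5975)·1.225953 = 0.168061
denominator = 1 − 1.582075 = -0.582075
p = 0.168061 / -0.582075 = -0.2887

p = -0.2887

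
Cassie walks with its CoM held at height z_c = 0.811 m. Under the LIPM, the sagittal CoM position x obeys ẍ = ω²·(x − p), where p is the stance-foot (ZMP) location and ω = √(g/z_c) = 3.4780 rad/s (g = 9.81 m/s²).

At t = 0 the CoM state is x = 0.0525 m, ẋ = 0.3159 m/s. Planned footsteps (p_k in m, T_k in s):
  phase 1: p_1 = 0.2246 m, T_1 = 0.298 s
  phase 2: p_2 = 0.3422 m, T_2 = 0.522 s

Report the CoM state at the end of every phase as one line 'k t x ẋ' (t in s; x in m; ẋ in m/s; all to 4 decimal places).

1 0.2980 0.0634 -0.2363
2 0.8200 -0.7401 -3.6450

phase 1: p=0.2246, T=0.298, ωT=1.036444, cosh=1.586944, sinh=1.232230; start (x,ẋ)=(0.052500, 0.315900) → end (x,ẋ)=(0.063408, -0.236253)
phase 2: p=0.3422, T=0.522, ωT=1.815516, cosh=3.153500, sinh=2.990746; start (x,ẋ)=(0.063408, -0.236253) → end (x,ẋ)=(-0.740125, -3.644966)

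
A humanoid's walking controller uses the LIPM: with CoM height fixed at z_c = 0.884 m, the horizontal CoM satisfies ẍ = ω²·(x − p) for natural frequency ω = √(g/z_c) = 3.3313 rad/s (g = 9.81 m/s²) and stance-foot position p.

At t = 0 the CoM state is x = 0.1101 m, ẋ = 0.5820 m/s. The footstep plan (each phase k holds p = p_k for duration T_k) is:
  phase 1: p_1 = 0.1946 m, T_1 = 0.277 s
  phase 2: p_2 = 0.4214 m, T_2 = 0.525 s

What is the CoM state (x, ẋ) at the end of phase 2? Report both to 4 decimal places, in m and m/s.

phase 1: p=0.1946, T=0.277, ωT=0.922770, cosh=1.456834, sinh=1.059417; start (x,ẋ)=(0.110100, 0.582000) → end (x,ẋ)=(0.256585, 0.549657)
phase 2: p=0.4214, T=0.525, ωT=1.748933, cosh=2.961211, sinh=2.787252; start (x,ẋ)=(0.256585, 0.549657) → end (x,ẋ)=(0.393237, 0.097311)

x = 0.3932, ẋ = 0.0973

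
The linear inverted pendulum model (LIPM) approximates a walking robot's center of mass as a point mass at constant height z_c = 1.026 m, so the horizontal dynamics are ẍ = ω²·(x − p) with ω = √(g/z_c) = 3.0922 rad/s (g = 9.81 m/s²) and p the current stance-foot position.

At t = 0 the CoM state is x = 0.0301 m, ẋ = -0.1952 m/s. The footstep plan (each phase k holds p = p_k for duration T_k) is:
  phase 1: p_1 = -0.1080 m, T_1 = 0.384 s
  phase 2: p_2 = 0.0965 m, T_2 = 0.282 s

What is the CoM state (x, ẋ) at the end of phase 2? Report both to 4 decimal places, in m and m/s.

phase 1: p=-0.1080, T=0.384, ωT=1.187405, cosh=1.791787, sinh=1.486775; start (x,ẋ)=(0.030100, -0.195200) → end (x,ẋ)=(0.045591, 0.285145)
phase 2: p=0.0965, T=0.282, ωT=0.872000, cosh=1.404902, sinh=0.986788; start (x,ẋ)=(0.045591, 0.285145) → end (x,ẋ)=(0.115973, 0.245259)

x = 0.1160, ẋ = 0.2453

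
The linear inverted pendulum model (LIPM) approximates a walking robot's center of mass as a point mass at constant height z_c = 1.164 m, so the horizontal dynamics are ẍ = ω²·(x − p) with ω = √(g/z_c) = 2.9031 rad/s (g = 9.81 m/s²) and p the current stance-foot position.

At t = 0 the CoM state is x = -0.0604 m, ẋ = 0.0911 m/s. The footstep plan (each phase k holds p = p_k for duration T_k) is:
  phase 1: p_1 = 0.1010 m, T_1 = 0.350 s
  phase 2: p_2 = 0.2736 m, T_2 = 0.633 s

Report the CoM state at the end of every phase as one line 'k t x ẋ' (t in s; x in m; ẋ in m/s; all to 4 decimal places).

phase 1: p=0.1010, T=0.350, ωT=1.016085, cosh=1.562184, sinh=1.200175; start (x,ẋ)=(-0.060400, 0.091100) → end (x,ẋ)=(-0.113475, -0.420039)
phase 2: p=0.2736, T=0.633, ωT=1.837662, cosh=3.220513, sinh=3.061323; start (x,ẋ)=(-0.113475, -0.420039) → end (x,ẋ)=(-1.415911, -4.792802)

1 0.3500 -0.1135 -0.4200
2 0.9830 -1.4159 -4.7928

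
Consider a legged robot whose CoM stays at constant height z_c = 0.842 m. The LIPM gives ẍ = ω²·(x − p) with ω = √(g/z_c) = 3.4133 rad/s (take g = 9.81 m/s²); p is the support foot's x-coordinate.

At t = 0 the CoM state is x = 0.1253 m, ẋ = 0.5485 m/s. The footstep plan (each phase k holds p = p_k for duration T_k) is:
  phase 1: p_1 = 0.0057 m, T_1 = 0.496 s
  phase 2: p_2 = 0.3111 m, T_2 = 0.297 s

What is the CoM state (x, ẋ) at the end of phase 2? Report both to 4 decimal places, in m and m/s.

phase 1: p=0.0057, T=0.496, ωT=1.692997, cosh=2.809857, sinh=2.625889; start (x,ẋ)=(0.125300, 0.548500) → end (x,ẋ)=(0.763726, 2.613175)
phase 2: p=0.3111, T=0.297, ωT=1.013750, cosh=1.559386, sinh=1.196530; start (x,ẋ)=(0.763726, 2.613175) → end (x,ẋ)=(1.932966, 5.923527)

x = 1.9330, ẋ = 5.9235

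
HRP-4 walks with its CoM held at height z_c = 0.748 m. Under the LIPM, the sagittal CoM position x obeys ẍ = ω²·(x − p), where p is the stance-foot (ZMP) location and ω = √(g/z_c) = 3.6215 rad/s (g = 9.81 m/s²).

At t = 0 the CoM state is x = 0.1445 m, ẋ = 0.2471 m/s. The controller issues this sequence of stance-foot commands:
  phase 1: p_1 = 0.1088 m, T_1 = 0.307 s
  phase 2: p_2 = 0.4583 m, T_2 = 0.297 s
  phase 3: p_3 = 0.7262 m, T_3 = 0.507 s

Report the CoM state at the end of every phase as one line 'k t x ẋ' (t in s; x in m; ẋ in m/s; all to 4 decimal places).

1 0.3070 0.2614 0.5915
2 0.6040 0.3477 0.0443
3 1.1110 -0.4537 -4.0474

phase 1: p=0.1088, T=0.307, ωT=1.111800, cosh=1.684396, sinh=1.355430; start (x,ẋ)=(0.144500, 0.247100) → end (x,ẋ)=(0.261416, 0.591455)
phase 2: p=0.4583, T=0.297, ωT=1.075586, cosh=1.636403, sinh=1.295305; start (x,ẋ)=(0.261416, 0.591455) → end (x,ẋ)=(0.347664, 0.044285)
phase 3: p=0.7262, T=0.507, ωT=1.836101, cosh=3.215735, sinh=3.056297; start (x,ẋ)=(0.347664, 0.044285) → end (x,ẋ)=(-0.453697, -4.047369)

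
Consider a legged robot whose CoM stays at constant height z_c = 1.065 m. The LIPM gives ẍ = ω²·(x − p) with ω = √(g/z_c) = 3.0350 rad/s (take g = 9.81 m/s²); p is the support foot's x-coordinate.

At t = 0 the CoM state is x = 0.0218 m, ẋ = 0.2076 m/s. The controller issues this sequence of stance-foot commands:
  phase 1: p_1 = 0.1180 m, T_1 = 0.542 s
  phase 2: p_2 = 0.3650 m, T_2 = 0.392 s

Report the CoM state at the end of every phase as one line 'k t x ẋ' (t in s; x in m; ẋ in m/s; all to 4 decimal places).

1 0.5420 0.0301 -0.1703
2 0.9340 -0.3199 -1.8212

phase 1: p=0.1180, T=0.542, ωT=1.644970, cosh=2.686936, sinh=2.493918; start (x,ẋ)=(0.021800, 0.207600) → end (x,ẋ)=(0.030106, -0.170334)
phase 2: p=0.3650, T=0.392, ωT=1.189720, cosh=1.795234, sinh=1.490927; start (x,ẋ)=(0.030106, -0.170334) → end (x,ẋ)=(-0.319889, -1.821174)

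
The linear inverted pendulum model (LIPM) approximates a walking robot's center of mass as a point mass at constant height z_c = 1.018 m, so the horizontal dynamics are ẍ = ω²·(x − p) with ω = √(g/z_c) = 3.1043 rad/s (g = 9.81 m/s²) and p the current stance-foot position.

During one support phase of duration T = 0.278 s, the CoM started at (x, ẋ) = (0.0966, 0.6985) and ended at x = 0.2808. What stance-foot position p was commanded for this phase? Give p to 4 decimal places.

ωT = 3.1043·0.278 = 0.862995; cosh(ωT) = 1.396073, sinh(ωT) = 0.974177
x(T) = p + (x₀−p)·cosh(ωT) + (ẋ₀/ω)·sinh(ωT) ⇒ p·(1 − cosh) = x(T) − x₀·cosh − (ẋ₀/ω)·sinh
numerator   = 0.2808 − (0.0966)·1.396073 − (0.6985/3.1043)·0.974177 = -0.073261
denominator = 1 − 1.396073 = -0.396073
p = -0.073261 / -0.396073 = 0.1850

p = 0.1850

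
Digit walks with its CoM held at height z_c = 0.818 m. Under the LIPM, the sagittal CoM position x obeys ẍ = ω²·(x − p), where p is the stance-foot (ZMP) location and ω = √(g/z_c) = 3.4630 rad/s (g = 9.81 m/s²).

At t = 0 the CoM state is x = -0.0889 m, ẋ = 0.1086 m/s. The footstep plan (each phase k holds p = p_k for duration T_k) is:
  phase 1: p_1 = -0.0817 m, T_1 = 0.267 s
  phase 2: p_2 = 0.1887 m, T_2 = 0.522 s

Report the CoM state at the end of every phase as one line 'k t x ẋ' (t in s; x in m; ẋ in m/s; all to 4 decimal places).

phase 1: p=-0.0817, T=0.267, ωT=0.924621, cosh=1.458797, sinh=1.062115; start (x,ẋ)=(-0.088900, 0.108600) → end (x,ẋ)=(-0.058895, 0.131943)
phase 2: p=0.1887, T=0.522, ωT=1.807686, cosh=3.130179, sinh=2.966145; start (x,ẋ)=(-0.058895, 0.131943) → end (x,ẋ)=(-0.473305, -2.130235)

1 0.2670 -0.0589 0.1319
2 0.7890 -0.4733 -2.1302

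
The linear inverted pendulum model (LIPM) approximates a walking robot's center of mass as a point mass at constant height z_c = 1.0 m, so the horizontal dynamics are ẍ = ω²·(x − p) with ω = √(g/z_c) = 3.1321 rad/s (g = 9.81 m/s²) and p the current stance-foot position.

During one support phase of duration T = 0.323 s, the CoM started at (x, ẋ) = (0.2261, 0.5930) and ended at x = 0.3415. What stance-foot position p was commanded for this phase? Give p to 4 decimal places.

p = 0.4246

ωT = 3.1321·0.323 = 1.011668; cosh(ωT) = 1.556899, sinh(ωT) = 1.193287
x(T) = p + (x₀−p)·cosh(ωT) + (ẋ₀/ω)·sinh(ωT) ⇒ p·(1 − cosh) = x(T) − x₀·cosh − (ẋ₀/ω)·sinh
numerator   = 0.3415 − (0.2261)·1.556899 − (0.5930/3.1321)·1.193287 = -0.236440
denominator = 1 − 1.556899 = -0.556899
p = -0.236440 / -0.556899 = 0.4246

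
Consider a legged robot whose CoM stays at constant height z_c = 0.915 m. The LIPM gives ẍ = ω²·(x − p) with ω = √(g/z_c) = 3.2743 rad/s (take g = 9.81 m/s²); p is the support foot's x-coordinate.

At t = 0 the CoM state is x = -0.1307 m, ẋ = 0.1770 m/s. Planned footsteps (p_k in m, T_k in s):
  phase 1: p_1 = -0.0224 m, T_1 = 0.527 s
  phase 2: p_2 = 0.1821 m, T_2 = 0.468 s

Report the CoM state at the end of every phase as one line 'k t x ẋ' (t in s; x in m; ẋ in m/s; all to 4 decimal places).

phase 1: p=-0.0224, T=0.527, ωT=1.725556, cosh=2.896859, sinh=2.718785; start (x,ẋ)=(-0.130700, 0.177000) → end (x,ẋ)=(-0.189159, -0.451355)
phase 2: p=0.1821, T=0.468, ωT=1.532372, cosh=2.422584, sinh=2.206562; start (x,ẋ)=(-0.189159, -0.451355) → end (x,ẋ)=(-1.021477, -3.775775)

1 0.5270 -0.1892 -0.4514
2 0.9950 -1.0215 -3.7758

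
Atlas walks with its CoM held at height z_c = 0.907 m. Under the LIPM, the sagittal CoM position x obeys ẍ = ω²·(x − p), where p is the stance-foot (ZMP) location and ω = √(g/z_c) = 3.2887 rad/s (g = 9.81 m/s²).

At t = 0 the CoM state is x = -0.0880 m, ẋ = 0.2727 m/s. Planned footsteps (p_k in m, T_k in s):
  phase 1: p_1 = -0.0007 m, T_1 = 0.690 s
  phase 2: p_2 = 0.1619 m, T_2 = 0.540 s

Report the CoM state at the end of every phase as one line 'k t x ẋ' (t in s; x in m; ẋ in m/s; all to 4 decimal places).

1 0.6900 -0.0307 -0.0407
2 1.2300 -0.4586 -1.9402

phase 1: p=-0.0007, T=0.690, ωT=2.269203, cosh=4.887542, sinh=4.784147; start (x,ẋ)=(-0.088000, 0.272700) → end (x,ẋ)=(-0.030679, -0.040713)
phase 2: p=0.1619, T=0.540, ωT=1.775898, cosh=3.037457, sinh=2.868125; start (x,ẋ)=(-0.030679, -0.040713) → end (x,ẋ)=(-0.458558, -1.940151)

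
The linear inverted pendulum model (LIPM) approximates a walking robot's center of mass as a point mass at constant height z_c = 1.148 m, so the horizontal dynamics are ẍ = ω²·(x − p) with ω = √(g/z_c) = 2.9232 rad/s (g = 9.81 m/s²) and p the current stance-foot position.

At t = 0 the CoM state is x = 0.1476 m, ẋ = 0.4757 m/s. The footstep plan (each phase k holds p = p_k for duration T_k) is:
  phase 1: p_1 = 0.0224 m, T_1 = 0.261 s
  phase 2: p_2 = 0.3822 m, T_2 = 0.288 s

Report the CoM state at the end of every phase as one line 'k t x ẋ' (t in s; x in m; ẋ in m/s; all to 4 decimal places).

phase 1: p=0.0224, T=0.261, ωT=0.762955, cosh=1.305446, sinh=0.839159; start (x,ẋ)=(0.147600, 0.475700) → end (x,ẋ)=(0.322400, 0.928120)
phase 2: p=0.3822, T=0.288, ωT=0.841882, cosh=1.375814, sinh=0.944915; start (x,ẋ)=(0.322400, 0.928120) → end (x,ẋ)=(0.599939, 1.111743)

1 0.2610 0.3224 0.9281
2 0.5490 0.5999 1.1117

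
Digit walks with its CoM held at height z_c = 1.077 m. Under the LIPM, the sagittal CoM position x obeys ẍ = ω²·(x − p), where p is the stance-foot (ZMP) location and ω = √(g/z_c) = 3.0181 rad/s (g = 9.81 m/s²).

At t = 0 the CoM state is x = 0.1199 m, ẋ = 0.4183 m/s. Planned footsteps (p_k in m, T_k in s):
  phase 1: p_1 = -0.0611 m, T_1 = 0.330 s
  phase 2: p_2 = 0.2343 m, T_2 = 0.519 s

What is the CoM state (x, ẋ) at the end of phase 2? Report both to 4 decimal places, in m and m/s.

phase 1: p=-0.0611, T=0.330, ωT=0.995973, cosh=1.538361, sinh=1.168997; start (x,ẋ)=(0.119900, 0.418300) → end (x,ẋ)=(0.379363, 1.282091)
phase 2: p=0.2343, T=0.519, ωT=1.566394, cosh=2.499071, sinh=2.290275; start (x,ẋ)=(0.379363, 1.282091) → end (x,ẋ)=(1.569733, 4.206752)

x = 1.5697, ẋ = 4.2068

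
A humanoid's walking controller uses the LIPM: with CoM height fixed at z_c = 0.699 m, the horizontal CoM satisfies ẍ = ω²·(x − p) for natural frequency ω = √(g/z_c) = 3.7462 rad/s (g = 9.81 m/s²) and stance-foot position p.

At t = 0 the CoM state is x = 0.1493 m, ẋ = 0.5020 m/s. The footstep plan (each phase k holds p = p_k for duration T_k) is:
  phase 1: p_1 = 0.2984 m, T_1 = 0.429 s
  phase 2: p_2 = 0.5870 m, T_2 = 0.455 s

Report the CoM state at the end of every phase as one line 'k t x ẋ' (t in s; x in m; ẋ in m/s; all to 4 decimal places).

1 0.4290 0.2324 -0.0348
2 0.8840 -0.4449 -3.6306

phase 1: p=0.2984, T=0.429, ωT=1.607120, cosh=2.594444, sinh=2.393979; start (x,ẋ)=(0.149300, 0.502000) → end (x,ẋ)=(0.232368, -0.034767)
phase 2: p=0.5870, T=0.455, ωT=1.704521, cosh=2.840305, sinh=2.658446; start (x,ẋ)=(0.232368, -0.034767) → end (x,ẋ)=(-0.444936, -3.630557)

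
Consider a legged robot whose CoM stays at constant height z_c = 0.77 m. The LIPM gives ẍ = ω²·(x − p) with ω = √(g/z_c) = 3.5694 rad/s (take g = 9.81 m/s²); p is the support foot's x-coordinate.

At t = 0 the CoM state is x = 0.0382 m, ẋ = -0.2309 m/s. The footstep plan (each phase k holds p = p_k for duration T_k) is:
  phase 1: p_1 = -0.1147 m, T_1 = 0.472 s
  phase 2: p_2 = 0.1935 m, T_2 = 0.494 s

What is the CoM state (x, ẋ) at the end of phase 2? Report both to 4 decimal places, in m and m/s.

x = 0.6585, ẋ = 1.8238

phase 1: p=-0.1147, T=0.472, ωT=1.684757, cosh=2.788315, sinh=2.602825; start (x,ẋ)=(0.038200, -0.230900) → end (x,ẋ)=(0.143260, 0.776699)
phase 2: p=0.1935, T=0.494, ωT=1.763284, cosh=3.001518, sinh=2.830037; start (x,ẋ)=(0.143260, 0.776699) → end (x,ẋ)=(0.658517, 1.823774)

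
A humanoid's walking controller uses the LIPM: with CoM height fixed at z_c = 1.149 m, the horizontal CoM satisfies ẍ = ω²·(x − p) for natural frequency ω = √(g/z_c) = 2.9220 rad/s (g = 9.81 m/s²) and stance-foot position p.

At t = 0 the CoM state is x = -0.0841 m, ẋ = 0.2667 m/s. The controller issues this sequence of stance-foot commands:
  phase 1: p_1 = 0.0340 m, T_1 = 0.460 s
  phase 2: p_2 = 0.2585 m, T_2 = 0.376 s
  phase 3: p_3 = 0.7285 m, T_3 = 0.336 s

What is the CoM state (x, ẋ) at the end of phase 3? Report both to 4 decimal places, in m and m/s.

x = -1.3151, ẋ = -5.3550

phase 1: p=0.0340, T=0.460, ωT=1.344120, cosh=2.047790, sinh=1.787021; start (x,ẋ)=(-0.084100, 0.266700) → end (x,ẋ)=(-0.044737, -0.070534)
phase 2: p=0.2585, T=0.376, ωT=1.098672, cosh=1.666746, sinh=1.333433; start (x,ẋ)=(-0.044737, -0.070534) → end (x,ẋ)=(-0.279107, -1.299062)
phase 3: p=0.7285, T=0.336, ωT=0.981792, cosh=1.521937, sinh=1.147298; start (x,ẋ)=(-0.279107, -1.299062) → end (x,ẋ)=(-1.315080, -5.354998)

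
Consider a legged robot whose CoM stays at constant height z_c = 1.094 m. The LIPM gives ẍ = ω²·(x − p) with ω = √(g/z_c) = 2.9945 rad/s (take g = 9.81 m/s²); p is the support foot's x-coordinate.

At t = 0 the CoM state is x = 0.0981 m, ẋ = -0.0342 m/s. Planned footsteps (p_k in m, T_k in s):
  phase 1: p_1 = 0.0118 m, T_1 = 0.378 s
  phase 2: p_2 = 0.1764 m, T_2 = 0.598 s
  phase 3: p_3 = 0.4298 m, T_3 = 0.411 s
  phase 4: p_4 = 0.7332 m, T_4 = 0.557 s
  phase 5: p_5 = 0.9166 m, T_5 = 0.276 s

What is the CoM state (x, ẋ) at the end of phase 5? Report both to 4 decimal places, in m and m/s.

phase 1: p=0.0118, T=0.378, ωT=1.131921, cosh=1.712011, sinh=1.389598; start (x,ẋ)=(0.098100, -0.034200) → end (x,ẋ)=(0.143676, 0.300557)
phase 2: p=0.1764, T=0.598, ωT=1.790711, cosh=3.080277, sinh=2.913435; start (x,ẋ)=(0.143676, 0.300557) → end (x,ẋ)=(0.368021, 0.640304)
phase 3: p=0.4298, T=0.411, ωT=1.230739, cosh=1.857918, sinh=1.565842; start (x,ẋ)=(0.368021, 0.640304) → end (x,ẋ)=(0.649839, 0.899958)
phase 4: p=0.7332, T=0.557, ωT=1.667937, cosh=2.744927, sinh=2.556291; start (x,ẋ)=(0.649839, 0.899958) → end (x,ẋ)=(1.272641, 1.832208)
phase 5: p=0.9166, T=0.276, ωT=0.826482, cosh=1.361426, sinh=0.923840; start (x,ẋ)=(1.272641, 1.832208) → end (x,ẋ)=(1.966581, 3.479379)

x = 1.9666, ẋ = 3.4794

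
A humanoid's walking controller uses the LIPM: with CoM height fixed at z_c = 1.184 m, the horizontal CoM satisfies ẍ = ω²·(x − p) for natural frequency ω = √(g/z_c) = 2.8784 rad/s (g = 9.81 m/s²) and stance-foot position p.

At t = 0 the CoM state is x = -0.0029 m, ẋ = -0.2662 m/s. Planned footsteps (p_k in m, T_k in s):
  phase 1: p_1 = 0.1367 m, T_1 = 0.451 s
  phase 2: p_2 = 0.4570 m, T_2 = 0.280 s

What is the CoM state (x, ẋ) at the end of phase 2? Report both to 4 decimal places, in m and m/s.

x = -0.9275, ẋ = -3.5567

phase 1: p=0.1367, T=0.451, ωT=1.298158, cosh=1.967790, sinh=1.694756; start (x,ẋ)=(-0.002900, -0.266200) → end (x,ẋ)=(-0.294738, -1.204820)
phase 2: p=0.4570, T=0.280, ωT=0.805952, cosh=1.342745, sinh=0.896082; start (x,ẋ)=(-0.294738, -1.204820) → end (x,ẋ)=(-0.927468, -3.556710)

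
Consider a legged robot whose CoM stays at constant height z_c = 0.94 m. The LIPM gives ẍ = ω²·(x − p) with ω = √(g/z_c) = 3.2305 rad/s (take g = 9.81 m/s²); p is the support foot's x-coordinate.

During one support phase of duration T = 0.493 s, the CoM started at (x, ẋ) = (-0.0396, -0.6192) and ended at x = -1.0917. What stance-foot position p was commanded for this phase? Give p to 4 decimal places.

p = 0.3453

ωT = 3.2305·0.493 = 1.592637; cosh(ωT) = 2.560042, sinh(ωT) = 2.356653
x(T) = p + (x₀−p)·cosh(ωT) + (ẋ₀/ω)·sinh(ωT) ⇒ p·(1 − cosh) = x(T) − x₀·cosh − (ẋ₀/ω)·sinh
numerator   = -1.0917 − (-0.0396)·2.560042 − (-0.6192/3.2305)·2.356653 = -0.538615
denominator = 1 − 2.560042 = -1.560042
p = -0.538615 / -1.560042 = 0.3453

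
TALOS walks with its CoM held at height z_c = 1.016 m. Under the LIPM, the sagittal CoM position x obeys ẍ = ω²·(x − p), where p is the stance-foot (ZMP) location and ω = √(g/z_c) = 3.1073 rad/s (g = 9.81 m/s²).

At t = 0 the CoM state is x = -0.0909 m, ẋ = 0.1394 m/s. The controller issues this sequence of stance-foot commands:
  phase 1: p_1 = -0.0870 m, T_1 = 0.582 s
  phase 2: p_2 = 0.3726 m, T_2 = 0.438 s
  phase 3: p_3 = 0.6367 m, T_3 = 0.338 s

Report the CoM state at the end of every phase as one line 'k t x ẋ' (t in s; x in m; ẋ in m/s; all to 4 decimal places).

phase 1: p=-0.0870, T=0.582, ωT=1.808449, cosh=3.132442, sinh=2.968533; start (x,ẋ)=(-0.090900, 0.139400) → end (x,ẋ)=(0.033958, 0.400688)
phase 2: p=0.3726, T=0.438, ωT=1.360997, cosh=2.078243, sinh=1.821838; start (x,ẋ)=(0.033958, 0.400688) → end (x,ẋ)=(-0.096253, -1.084323)
phase 3: p=0.6367, T=0.338, ωT=1.050267, cosh=1.604130, sinh=1.254286; start (x,ẋ)=(-0.096253, -1.084323) → end (x,ẋ)=(-0.976747, -4.596037)

1 0.5820 0.0340 0.4007
2 1.0200 -0.0963 -1.0843
3 1.3580 -0.9767 -4.5960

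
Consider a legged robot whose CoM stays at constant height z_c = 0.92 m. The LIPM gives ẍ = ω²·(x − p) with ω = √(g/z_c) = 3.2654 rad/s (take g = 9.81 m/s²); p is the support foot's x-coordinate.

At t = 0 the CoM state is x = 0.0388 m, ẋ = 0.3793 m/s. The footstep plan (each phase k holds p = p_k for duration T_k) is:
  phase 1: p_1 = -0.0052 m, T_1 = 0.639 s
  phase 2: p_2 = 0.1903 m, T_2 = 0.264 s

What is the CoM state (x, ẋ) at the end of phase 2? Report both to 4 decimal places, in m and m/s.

phase 1: p=-0.0052, T=0.639, ωT=2.086591, cosh=4.090753, sinh=3.966644; start (x,ẋ)=(0.038800, 0.379300) → end (x,ẋ)=(0.635548, 2.121541)
phase 2: p=0.1903, T=0.264, ωT=0.862066, cosh=1.395168, sinh=0.972879; start (x,ẋ)=(0.635548, 2.121541) → end (x,ẋ)=(1.443578, 4.374386)

x = 1.4436, ẋ = 4.3744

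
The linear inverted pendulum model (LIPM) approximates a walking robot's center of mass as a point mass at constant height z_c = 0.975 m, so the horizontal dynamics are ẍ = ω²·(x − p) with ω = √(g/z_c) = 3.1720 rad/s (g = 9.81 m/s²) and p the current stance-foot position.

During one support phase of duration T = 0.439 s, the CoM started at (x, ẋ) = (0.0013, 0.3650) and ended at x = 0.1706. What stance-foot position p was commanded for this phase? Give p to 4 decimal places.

ωT = 3.1720·0.439 = 1.392508; cosh(ωT) = 2.136692, sinh(ωT) = 1.888240
x(T) = p + (x₀−p)·cosh(ωT) + (ẋ₀/ω)·sinh(ωT) ⇒ p·(1 − cosh) = x(T) − x₀·cosh − (ẋ₀/ω)·sinh
numerator   = 0.1706 − (0.0013)·2.136692 − (0.3650/3.1720)·1.888240 = -0.049456
denominator = 1 − 2.136692 = -1.136692
p = -0.049456 / -1.136692 = 0.0435

p = 0.0435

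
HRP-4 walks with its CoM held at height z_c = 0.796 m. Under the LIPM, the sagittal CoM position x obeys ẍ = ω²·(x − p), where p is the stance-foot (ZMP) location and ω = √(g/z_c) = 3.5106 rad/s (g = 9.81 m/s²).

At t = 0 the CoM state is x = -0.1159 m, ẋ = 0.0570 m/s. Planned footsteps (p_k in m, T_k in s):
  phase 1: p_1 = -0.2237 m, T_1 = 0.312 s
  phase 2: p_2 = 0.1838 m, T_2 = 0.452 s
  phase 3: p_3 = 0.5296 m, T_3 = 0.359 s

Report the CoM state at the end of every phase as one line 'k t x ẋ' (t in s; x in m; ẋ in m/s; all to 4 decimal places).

phase 1: p=-0.2237, T=0.312, ωT=1.095307, cosh=1.662269, sinh=1.327832; start (x,ẋ)=(-0.115900, 0.057000) → end (x,ẋ)=(-0.022948, 0.597258)
phase 2: p=0.1838, T=0.452, ωT=1.586791, cosh=2.546310, sinh=2.341729; start (x,ẋ)=(-0.022948, 0.597258) → end (x,ẋ)=(0.055753, -0.178846)
phase 3: p=0.5296, T=0.359, ωT=1.260305, cosh=1.905033, sinh=1.621465; start (x,ẋ)=(0.055753, -0.178846) → end (x,ẋ)=(-0.455698, -3.037993)

1 0.3120 -0.0229 0.5973
2 0.7640 0.0558 -0.1788
3 1.1230 -0.4557 -3.0380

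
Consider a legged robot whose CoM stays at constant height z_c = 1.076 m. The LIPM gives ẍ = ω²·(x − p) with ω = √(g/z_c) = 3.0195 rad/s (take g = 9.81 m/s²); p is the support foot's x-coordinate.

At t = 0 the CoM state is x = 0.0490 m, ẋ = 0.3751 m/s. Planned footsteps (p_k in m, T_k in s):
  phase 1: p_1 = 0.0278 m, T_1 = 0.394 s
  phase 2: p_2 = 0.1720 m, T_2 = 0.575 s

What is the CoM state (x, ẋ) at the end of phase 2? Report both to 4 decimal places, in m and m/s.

x = 1.1035, ẋ = 2.9060

phase 1: p=0.0278, T=0.394, ωT=1.189683, cosh=1.795179, sinh=1.490861; start (x,ẋ)=(0.049000, 0.375100) → end (x,ẋ)=(0.251061, 0.768807)
phase 2: p=0.1720, T=0.575, ωT=1.736212, cosh=2.925996, sinh=2.749810; start (x,ẋ)=(0.251061, 0.768807) → end (x,ẋ)=(1.103473, 2.905974)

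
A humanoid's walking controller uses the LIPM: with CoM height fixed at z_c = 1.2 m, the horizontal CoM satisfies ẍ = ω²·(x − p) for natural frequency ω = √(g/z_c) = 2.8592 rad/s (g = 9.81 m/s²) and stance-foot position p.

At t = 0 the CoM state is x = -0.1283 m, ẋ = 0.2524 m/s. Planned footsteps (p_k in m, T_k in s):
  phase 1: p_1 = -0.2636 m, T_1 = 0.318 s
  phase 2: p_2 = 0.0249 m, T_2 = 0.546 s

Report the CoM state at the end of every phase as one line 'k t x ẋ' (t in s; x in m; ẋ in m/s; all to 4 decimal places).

phase 1: p=-0.2636, T=0.318, ωT=0.909226, cosh=1.442618, sinh=1.039782; start (x,ẋ)=(-0.128300, 0.252400) → end (x,ẋ)=(0.023374, 0.766356)
phase 2: p=0.0249, T=0.546, ωT=1.561123, cosh=2.487035, sinh=2.277135; start (x,ẋ)=(0.023374, 0.766356) → end (x,ẋ)=(0.631450, 1.896021)

1 0.3180 0.0234 0.7664
2 0.8640 0.6314 1.8960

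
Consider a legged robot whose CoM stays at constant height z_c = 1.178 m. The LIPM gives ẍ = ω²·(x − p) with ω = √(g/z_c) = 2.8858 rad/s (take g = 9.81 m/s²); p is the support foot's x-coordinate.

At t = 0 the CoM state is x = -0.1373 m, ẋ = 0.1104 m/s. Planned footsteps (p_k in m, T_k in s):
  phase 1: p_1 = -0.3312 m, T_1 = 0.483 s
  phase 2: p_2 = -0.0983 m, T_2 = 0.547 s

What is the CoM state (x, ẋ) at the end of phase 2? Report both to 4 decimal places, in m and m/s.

phase 1: p=-0.3312, T=0.483, ωT=1.393841, cosh=2.139211, sinh=1.891091; start (x,ẋ)=(-0.137300, 0.110400) → end (x,ẋ)=(0.155939, 1.294341)
phase 2: p=-0.0983, T=0.547, ωT=1.578533, cosh=2.527057, sinh=2.320780; start (x,ẋ)=(0.155939, 1.294341) → end (x,ẋ)=(1.585095, 4.973593)

x = 1.5851, ẋ = 4.9736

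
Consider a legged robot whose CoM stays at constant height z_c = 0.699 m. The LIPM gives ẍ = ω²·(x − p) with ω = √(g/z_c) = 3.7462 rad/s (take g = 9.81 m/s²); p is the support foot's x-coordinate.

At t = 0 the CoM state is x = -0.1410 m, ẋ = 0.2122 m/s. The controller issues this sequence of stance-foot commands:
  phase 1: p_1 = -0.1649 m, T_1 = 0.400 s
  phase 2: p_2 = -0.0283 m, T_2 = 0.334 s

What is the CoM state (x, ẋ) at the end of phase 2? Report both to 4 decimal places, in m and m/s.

phase 1: p=-0.1649, T=0.400, ωT=1.498480, cosh=2.349176, sinh=2.125706; start (x,ẋ)=(-0.141000, 0.212200) → end (x,ẋ)=(0.011654, 0.688818)
phase 2: p=-0.0283, T=0.334, ωT=1.251231, cosh=1.890397, sinh=1.604245; start (x,ẋ)=(0.011654, 0.688818) → end (x,ẋ)=(0.342203, 1.542256)

x = 0.3422, ẋ = 1.5423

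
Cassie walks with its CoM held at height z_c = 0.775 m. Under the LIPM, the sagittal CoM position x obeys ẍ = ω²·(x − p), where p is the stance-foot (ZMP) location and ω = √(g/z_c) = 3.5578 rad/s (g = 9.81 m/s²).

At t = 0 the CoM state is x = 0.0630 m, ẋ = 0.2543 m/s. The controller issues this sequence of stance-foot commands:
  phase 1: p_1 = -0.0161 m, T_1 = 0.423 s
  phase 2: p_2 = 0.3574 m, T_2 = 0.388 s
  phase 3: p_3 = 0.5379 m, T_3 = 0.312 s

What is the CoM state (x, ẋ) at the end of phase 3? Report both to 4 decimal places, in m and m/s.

x = 2.0572, ẋ = 5.7266

phase 1: p=-0.0161, T=0.423, ωT=1.504949, cosh=2.362977, sinh=2.140949; start (x,ẋ)=(0.063000, 0.254300) → end (x,ẋ)=(0.323840, 1.203415)
phase 2: p=0.3574, T=0.388, ωT=1.380426, cosh=2.114034, sinh=1.862563; start (x,ẋ)=(0.323840, 1.203415) → end (x,ẋ)=(0.916458, 2.321668)
phase 3: p=0.5379, T=0.312, ωT=1.110034, cosh=1.682004, sinh=1.352456; start (x,ẋ)=(0.916458, 2.321668) → end (x,ẋ)=(2.057192, 5.726590)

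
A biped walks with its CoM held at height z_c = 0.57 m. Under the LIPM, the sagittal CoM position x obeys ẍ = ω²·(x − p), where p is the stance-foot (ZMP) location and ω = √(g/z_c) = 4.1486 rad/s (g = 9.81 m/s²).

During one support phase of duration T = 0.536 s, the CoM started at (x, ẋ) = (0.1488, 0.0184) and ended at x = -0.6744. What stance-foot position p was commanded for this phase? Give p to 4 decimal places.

ωT = 4.1486·0.536 = 2.223650; cosh(ωT) = 4.674604, sinh(ωT) = 4.566391
x(T) = p + (x₀−p)·cosh(ωT) + (ẋ₀/ω)·sinh(ωT) ⇒ p·(1 − cosh) = x(T) − x₀·cosh − (ẋ₀/ω)·sinh
numerator   = -0.6744 − (0.1488)·4.674604 − (0.0184/4.1486)·4.566391 = -1.390234
denominator = 1 − 4.674604 = -3.674604
p = -1.390234 / -3.674604 = 0.3783

p = 0.3783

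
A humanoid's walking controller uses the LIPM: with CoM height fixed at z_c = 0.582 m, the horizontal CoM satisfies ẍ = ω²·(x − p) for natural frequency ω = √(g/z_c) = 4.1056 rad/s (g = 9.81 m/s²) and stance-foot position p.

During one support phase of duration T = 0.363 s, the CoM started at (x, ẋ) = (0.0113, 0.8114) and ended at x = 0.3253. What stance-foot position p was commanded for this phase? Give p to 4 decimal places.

p = 0.0881

ωT = 4.1056·0.363 = 1.490333; cosh(ωT) = 2.331935, sinh(ωT) = 2.106637
x(T) = p + (x₀−p)·cosh(ωT) + (ẋ₀/ω)·sinh(ωT) ⇒ p·(1 − cosh) = x(T) − x₀·cosh − (ẋ₀/ω)·sinh
numerator   = 0.3253 − (0.0113)·2.331935 − (0.8114/4.1056)·2.106637 = -0.117391
denominator = 1 − 2.331935 = -1.331935
p = -0.117391 / -1.331935 = 0.0881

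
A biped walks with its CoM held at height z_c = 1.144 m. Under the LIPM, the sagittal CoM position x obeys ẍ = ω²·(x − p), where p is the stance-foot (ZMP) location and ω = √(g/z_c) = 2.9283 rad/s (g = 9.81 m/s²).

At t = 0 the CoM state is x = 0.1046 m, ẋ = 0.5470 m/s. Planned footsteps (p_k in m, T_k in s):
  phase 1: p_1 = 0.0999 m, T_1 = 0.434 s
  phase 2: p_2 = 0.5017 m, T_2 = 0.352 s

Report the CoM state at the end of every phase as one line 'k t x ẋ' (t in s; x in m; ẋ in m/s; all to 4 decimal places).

1 0.4340 0.4156 1.0741
2 0.7860 0.8143 1.3886

phase 1: p=0.0999, T=0.434, ωT=1.270882, cosh=1.922290, sinh=1.641706; start (x,ẋ)=(0.104600, 0.547000) → end (x,ẋ)=(0.415602, 1.074087)
phase 2: p=0.5017, T=0.352, ωT=1.030762, cosh=1.579968, sinh=1.223232; start (x,ẋ)=(0.415602, 1.074087) → end (x,ẋ)=(0.814344, 1.388620)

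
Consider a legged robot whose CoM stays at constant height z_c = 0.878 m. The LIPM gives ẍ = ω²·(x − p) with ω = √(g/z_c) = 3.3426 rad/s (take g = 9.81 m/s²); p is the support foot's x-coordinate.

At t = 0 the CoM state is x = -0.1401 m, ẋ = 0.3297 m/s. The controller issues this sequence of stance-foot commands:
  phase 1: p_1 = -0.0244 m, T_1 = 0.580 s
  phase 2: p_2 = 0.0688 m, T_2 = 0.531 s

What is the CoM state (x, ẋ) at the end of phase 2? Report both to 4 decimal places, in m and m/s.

phase 1: p=-0.0244, T=0.580, ωT=1.938708, cosh=3.546828, sinh=3.402938; start (x,ẋ)=(-0.140100, 0.329700) → end (x,ẋ)=(-0.099116, -0.146659)
phase 2: p=0.0688, T=0.531, ωT=1.774921, cosh=3.034655, sinh=2.865158; start (x,ẋ)=(-0.099116, -0.146659) → end (x,ẋ)=(-0.566480, -2.053209)

x = -0.5665, ẋ = -2.0532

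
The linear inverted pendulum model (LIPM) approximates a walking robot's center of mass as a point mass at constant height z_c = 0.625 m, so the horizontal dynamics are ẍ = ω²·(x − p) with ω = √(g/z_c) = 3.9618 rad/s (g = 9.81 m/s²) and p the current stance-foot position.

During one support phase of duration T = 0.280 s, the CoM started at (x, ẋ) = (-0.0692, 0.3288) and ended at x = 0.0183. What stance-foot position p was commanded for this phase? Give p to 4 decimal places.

p = -0.0330

ωT = 3.9618·0.280 = 1.109304; cosh(ωT) = 1.681018, sinh(ωT) = 1.351229
x(T) = p + (x₀−p)·cosh(ωT) + (ẋ₀/ω)·sinh(ωT) ⇒ p·(1 − cosh) = x(T) − x₀·cosh − (ẋ₀/ω)·sinh
numerator   = 0.0183 − (-0.0692)·1.681018 − (0.3288/3.9618)·1.351229 = 0.022484
denominator = 1 − 1.681018 = -0.681018
p = 0.022484 / -0.681018 = -0.0330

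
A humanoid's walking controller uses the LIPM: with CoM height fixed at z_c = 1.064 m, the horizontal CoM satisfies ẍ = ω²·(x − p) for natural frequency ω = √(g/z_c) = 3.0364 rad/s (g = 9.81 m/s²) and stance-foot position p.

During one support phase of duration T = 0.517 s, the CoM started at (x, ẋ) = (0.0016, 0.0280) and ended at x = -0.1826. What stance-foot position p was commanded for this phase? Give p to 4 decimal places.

p = 0.1379

ωT = 3.0364·0.517 = 1.569819; cosh(ωT) = 2.506930, sinh(ωT) = 2.298847
x(T) = p + (x₀−p)·cosh(ωT) + (ẋ₀/ω)·sinh(ωT) ⇒ p·(1 − cosh) = x(T) − x₀·cosh − (ẋ₀/ω)·sinh
numerator   = -0.1826 − (0.0016)·2.506930 − (0.0280/3.0364)·2.298847 = -0.207810
denominator = 1 − 2.506930 = -1.506930
p = -0.207810 / -1.506930 = 0.1379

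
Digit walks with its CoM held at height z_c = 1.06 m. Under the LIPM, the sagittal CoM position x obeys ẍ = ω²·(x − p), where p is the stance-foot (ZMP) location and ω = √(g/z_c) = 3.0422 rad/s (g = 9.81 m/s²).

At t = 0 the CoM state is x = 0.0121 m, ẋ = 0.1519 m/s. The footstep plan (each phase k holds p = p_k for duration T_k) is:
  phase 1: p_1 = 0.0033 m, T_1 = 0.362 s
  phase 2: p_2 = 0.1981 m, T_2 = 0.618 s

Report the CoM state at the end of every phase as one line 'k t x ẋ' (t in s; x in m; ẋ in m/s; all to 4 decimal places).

phase 1: p=0.0033, T=0.362, ωT=1.101276, cosh=1.670225, sinh=1.337778; start (x,ẋ)=(0.012100, 0.151900) → end (x,ẋ)=(0.084795, 0.289521)
phase 2: p=0.1981, T=0.618, ωT=1.880080, cosh=3.353302, sinh=3.200724; start (x,ẋ)=(0.084795, 0.289521) → end (x,ẋ)=(0.122760, -0.132430)

1 0.3620 0.0848 0.2895
2 0.9800 0.1228 -0.1324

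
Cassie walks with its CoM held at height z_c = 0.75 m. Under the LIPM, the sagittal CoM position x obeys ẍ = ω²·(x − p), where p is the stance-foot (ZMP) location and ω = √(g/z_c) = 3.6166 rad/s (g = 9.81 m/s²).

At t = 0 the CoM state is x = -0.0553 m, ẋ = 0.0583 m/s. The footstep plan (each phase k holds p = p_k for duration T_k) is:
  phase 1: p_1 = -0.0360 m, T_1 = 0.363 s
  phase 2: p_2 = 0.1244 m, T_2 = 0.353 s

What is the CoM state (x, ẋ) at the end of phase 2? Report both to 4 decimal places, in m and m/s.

phase 1: p=-0.0360, T=0.363, ωT=1.312826, cosh=1.992860, sinh=1.723801; start (x,ẋ)=(-0.055300, 0.058300) → end (x,ẋ)=(-0.046674, -0.004138)
phase 2: p=0.1244, T=0.353, ωT=1.276660, cosh=1.931807, sinh=1.652839; start (x,ẋ)=(-0.046674, -0.004138) → end (x,ẋ)=(-0.207974, -1.030618)

x = -0.2080, ẋ = -1.0306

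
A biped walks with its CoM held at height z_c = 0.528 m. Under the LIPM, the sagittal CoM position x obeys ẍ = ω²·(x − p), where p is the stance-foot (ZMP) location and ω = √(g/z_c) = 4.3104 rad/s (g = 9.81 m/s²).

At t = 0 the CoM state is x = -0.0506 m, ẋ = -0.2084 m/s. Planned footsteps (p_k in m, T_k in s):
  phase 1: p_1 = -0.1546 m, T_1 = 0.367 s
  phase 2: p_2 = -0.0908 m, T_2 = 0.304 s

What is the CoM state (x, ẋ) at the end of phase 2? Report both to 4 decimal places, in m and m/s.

phase 1: p=-0.1546, T=0.367, ωT=1.581917, cosh=2.534926, sinh=2.329345; start (x,ẋ)=(-0.050600, -0.208400) → end (x,ẋ)=(-0.003587, 0.515924)
phase 2: p=-0.0908, T=0.304, ωT=1.310362, cosh=1.988618, sinh=1.718896; start (x,ẋ)=(-0.003587, 0.515924) → end (x,ẋ)=(0.288372, 1.672146)

x = 0.2884, ẋ = 1.6721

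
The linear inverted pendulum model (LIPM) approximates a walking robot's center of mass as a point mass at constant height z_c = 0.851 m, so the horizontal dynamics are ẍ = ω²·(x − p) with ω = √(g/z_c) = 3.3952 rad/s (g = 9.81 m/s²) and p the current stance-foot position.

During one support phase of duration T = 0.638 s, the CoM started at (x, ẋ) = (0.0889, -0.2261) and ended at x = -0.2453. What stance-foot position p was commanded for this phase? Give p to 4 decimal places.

ωT = 3.3952·0.638 = 2.166138; cosh(ωT) = 4.419570, sinh(ωT) = 4.304951
x(T) = p + (x₀−p)·cosh(ωT) + (ẋ₀/ω)·sinh(ωT) ⇒ p·(1 − cosh) = x(T) − x₀·cosh − (ẋ₀/ω)·sinh
numerator   = -0.2453 − (0.0889)·4.419570 − (-0.2261/3.3952)·4.304951 = -0.351516
denominator = 1 − 4.419570 = -3.419570
p = -0.351516 / -3.419570 = 0.1028

p = 0.1028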